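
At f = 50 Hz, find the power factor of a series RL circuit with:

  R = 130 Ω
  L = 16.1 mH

Step 1 — Angular frequency: ω = 2π·f = 2π·50 = 314.2 rad/s.
Step 2 — Component impedances:
  R: Z = R = 130 Ω
  L: Z = jωL = j·314.2·0.0161 = 0 + j5.058 Ω
Step 3 — Series combination: Z_total = R + L = 130 + j5.058 Ω = 130.1∠2.2° Ω.
Step 4 — Power factor: PF = cos(φ) = Re(Z)/|Z| = 130/130.1 = 0.9992.
Step 5 — Type: Im(Z) = 5.058 ⇒ lagging (phase φ = 2.2°).

PF = 0.9992 (lagging, φ = 2.2°)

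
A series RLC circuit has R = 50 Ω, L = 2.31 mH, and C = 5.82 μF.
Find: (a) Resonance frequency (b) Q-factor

Step 1 — Resonance condition Im(Z)=0 gives ω₀ = 1/√(LC).
Step 2 — ω₀ = 1/√(0.00231·5.82e-06) = 8624 rad/s.
Step 3 — f₀ = ω₀/(2π) = 1373 Hz.
Step 4 — Series Q: Q = ω₀L/R = 8624·0.00231/50 = 0.3985.

(a) f₀ = 1373 Hz  (b) Q = 0.3985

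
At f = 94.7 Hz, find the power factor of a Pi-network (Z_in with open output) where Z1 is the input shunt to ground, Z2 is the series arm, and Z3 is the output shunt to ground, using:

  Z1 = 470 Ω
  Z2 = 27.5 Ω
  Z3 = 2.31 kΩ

Step 1 — Angular frequency: ω = 2π·f = 2π·94.7 = 595 rad/s.
Step 2 — Component impedances:
  Z1: Z = R = 470 Ω
  Z2: Z = R = 27.5 Ω
  Z3: Z = R = 2310 Ω
Step 3 — With open output, the series arm Z2 and the output shunt Z3 appear in series to ground: Z2 + Z3 = 2338 Ω.
Step 4 — Parallel with input shunt Z1: Z_in = Z1 || (Z2 + Z3) = 391.3 Ω = 391.3∠0.0° Ω.
Step 5 — Power factor: PF = cos(φ) = Re(Z)/|Z| = 391.3/391.3 = 1.
Step 6 — Type: Im(Z) = 0 ⇒ unity (phase φ = 0.0°).

PF = 1 (unity, φ = 0.0°)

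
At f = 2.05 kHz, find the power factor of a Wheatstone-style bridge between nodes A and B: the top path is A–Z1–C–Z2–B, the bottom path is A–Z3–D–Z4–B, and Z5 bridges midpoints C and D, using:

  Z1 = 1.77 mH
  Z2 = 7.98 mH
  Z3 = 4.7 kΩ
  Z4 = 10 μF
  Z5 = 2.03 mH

Step 1 — Angular frequency: ω = 2π·f = 2π·2050 = 1.288e+04 rad/s.
Step 2 — Component impedances:
  Z1: Z = jωL = j·1.288e+04·0.00177 = 0 + j22.8 Ω
  Z2: Z = jωL = j·1.288e+04·0.00798 = 0 + j102.8 Ω
  Z3: Z = R = 4700 Ω
  Z4: Z = 1/(jωC) = -j/(ω·C) = 0 - j7.764 Ω
  Z5: Z = jωL = j·1.288e+04·0.00203 = 0 + j26.15 Ω
Step 3 — Bridge requires nodal analysis (the Z5 bridge couples midpoints C and D, so the two paths cannot be reduced to a simple series/parallel combination). Setting node B to ground and injecting 1 A at node A, the 3-node admittance system at A, C, D solves to V_A = Z_AB = 0.4304 + j38.39 Ω = 38.39∠89.4° Ω.
Step 4 — Power factor: PF = cos(φ) = Re(Z)/|Z| = 0.4304/38.39 = 0.01121.
Step 5 — Type: Im(Z) = 38.39 ⇒ lagging (phase φ = 89.4°).

PF = 0.01121 (lagging, φ = 89.4°)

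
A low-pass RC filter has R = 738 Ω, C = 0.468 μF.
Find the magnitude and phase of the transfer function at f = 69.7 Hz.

Step 1 — Angular frequency: ω = 2π·69.7 = 437.9 rad/s.
Step 2 — Transfer function: H(jω) = 1/(1 + jωRC).
Step 3 — Denominator: 1 + jωRC = 1 + j·437.9·738·4.68e-07 = 1 + j0.1513.
Step 4 — H = 0.9776 - j0.1479.
Step 5 — Magnitude: |H| = 0.9888 (-0.1 dB); phase: φ = -8.6°.

|H| = 0.9888 (-0.1 dB), φ = -8.6°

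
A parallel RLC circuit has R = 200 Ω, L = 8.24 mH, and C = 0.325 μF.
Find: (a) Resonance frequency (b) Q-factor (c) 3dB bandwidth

Step 1 — Resonance: ω₀ = 1/√(LC) = 1/√(0.00824·3.25e-07) = 1.932e+04 rad/s.
Step 2 — f₀ = ω₀/(2π) = 3075 Hz.
Step 3 — Parallel Q: Q = R/(ω₀L) = 200/(1.932e+04·0.00824) = 1.256.
Step 4 — Bandwidth: Δω = ω₀/Q = 1.538e+04 rad/s; BW = Δω/(2π) = 2449 Hz.

(a) f₀ = 3075 Hz  (b) Q = 1.256  (c) BW = 2449 Hz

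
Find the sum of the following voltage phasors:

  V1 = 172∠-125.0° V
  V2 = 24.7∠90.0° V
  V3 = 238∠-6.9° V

Step 1 — Convert each phasor to rectangular form:
  V1 = 172·(cos(-125.0°) + j·sin(-125.0°)) = -98.66 - j140.9 V
  V2 = 24.7·(cos(90.0°) + j·sin(90.0°)) = 0 + j24.7 V
  V3 = 238·(cos(-6.9°) + j·sin(-6.9°)) = 236.3 - j28.59 V
Step 2 — Sum components: V_total = 137.6 - j144.8 V.
Step 3 — Convert to polar: |V_total| = 199.8 V, ∠V_total = -46.5°.

V_total = 199.8∠-46.5° V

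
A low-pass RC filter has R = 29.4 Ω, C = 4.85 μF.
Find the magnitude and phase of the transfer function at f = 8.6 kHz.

Step 1 — Angular frequency: ω = 2π·8600 = 5.404e+04 rad/s.
Step 2 — Transfer function: H(jω) = 1/(1 + jωRC).
Step 3 — Denominator: 1 + jωRC = 1 + j·5.404e+04·29.4·4.85e-06 = 1 + j7.705.
Step 4 — H = 0.01657 - j0.1276.
Step 5 — Magnitude: |H| = 0.1287 (-17.8 dB); phase: φ = -82.6°.

|H| = 0.1287 (-17.8 dB), φ = -82.6°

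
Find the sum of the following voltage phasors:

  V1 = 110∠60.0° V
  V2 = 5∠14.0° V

Step 1 — Convert each phasor to rectangular form:
  V1 = 110·(cos(60.0°) + j·sin(60.0°)) = 55 + j95.26 V
  V2 = 5·(cos(14.0°) + j·sin(14.0°)) = 4.851 + j1.21 V
Step 2 — Sum components: V_total = 59.85 + j96.47 V.
Step 3 — Convert to polar: |V_total| = 113.5 V, ∠V_total = 58.2°.

V_total = 113.5∠58.2° V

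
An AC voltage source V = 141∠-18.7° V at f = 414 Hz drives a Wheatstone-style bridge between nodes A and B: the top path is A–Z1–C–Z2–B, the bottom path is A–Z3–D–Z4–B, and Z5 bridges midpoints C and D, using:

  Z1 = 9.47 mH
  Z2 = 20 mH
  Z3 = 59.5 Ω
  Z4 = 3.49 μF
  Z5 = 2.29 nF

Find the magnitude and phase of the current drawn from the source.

Step 1 — Angular frequency: ω = 2π·f = 2π·414 = 2601 rad/s.
Step 2 — Component impedances:
  Z1: Z = jωL = j·2601·0.00947 = 0 + j24.63 Ω
  Z2: Z = jωL = j·2601·0.02 = 0 + j52.02 Ω
  Z3: Z = R = 59.5 Ω
  Z4: Z = 1/(jωC) = -j/(ω·C) = 0 - j110.2 Ω
  Z5: Z = 1/(jωC) = -j/(ω·C) = 0 - j1.679e+05 Ω
Step 3 — Bridge requires nodal analysis (the Z5 bridge couples midpoints C and D, so the two paths cannot be reduced to a simple series/parallel combination). Setting node B to ground and injecting 1 A at node A, the 3-node admittance system at A, C, D solves to V_A = Z_AB = 74.99 + j118.9 Ω = 140.5∠57.8° Ω.
Step 4 — Source phasor: V = 141∠-18.7° V = 133.6 - j45.21 V.
Step 5 — Ohm's law: I = V / Z_total = (133.6 - j45.21) / (74.99 + j118.9) = 0.235 - j0.9754 A.
Step 6 — Convert to polar: |I| = 1.003 A, ∠I = -76.5°.

I = 1.003∠-76.5° A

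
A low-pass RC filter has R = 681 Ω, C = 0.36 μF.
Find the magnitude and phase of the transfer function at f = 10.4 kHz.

Step 1 — Angular frequency: ω = 2π·1.04e+04 = 6.535e+04 rad/s.
Step 2 — Transfer function: H(jω) = 1/(1 + jωRC).
Step 3 — Denominator: 1 + jωRC = 1 + j·6.535e+04·681·3.6e-07 = 1 + j16.02.
Step 4 — H = 0.003881 - j0.06218.
Step 5 — Magnitude: |H| = 0.0623 (-24.1 dB); phase: φ = -86.4°.

|H| = 0.0623 (-24.1 dB), φ = -86.4°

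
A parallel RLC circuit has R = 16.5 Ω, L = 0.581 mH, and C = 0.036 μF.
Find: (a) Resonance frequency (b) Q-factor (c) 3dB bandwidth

Step 1 — Resonance: ω₀ = 1/√(LC) = 1/√(0.000581·3.6e-08) = 2.187e+05 rad/s.
Step 2 — f₀ = ω₀/(2π) = 3.48e+04 Hz.
Step 3 — Parallel Q: Q = R/(ω₀L) = 16.5/(2.187e+05·0.000581) = 0.1299.
Step 4 — Bandwidth: Δω = ω₀/Q = 1.684e+06 rad/s; BW = Δω/(2π) = 2.679e+05 Hz.

(a) f₀ = 3.48e+04 Hz  (b) Q = 0.1299  (c) BW = 2.679e+05 Hz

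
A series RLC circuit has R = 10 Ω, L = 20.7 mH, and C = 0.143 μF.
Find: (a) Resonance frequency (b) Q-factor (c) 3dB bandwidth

Step 1 — Resonance: ω₀ = 1/√(LC) = 1/√(0.0207·1.43e-07) = 1.838e+04 rad/s.
Step 2 — f₀ = ω₀/(2π) = 2925 Hz.
Step 3 — Series Q: Q = ω₀L/R = 1.838e+04·0.0207/10 = 38.05.
Step 4 — Bandwidth: Δω = ω₀/Q = 483.1 rad/s; BW = Δω/(2π) = 76.89 Hz.

(a) f₀ = 2925 Hz  (b) Q = 38.05  (c) BW = 76.89 Hz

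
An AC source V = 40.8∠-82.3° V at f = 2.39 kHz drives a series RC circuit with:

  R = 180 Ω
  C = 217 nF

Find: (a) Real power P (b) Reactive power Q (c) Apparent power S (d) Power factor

Step 1 — Angular frequency: ω = 2π·f = 2π·2390 = 1.502e+04 rad/s.
Step 2 — Component impedances:
  R: Z = R = 180 Ω
  C: Z = 1/(jωC) = -j/(ω·C) = 0 - j306.9 Ω
Step 3 — Series combination: Z_total = R + C = 180 - j306.9 Ω = 355.8∠-59.6° Ω.
Step 4 — Source phasor: V = 40.8∠-82.3° V = 5.467 - j40.43 V.
Step 5 — Current: I = V / Z = 0.1058 - j0.04424 A = 0.1147∠-22.7° A.
Step 6 — Complex power: S = V·I* = 2.367 - j4.036 VA.
Step 7 — Real power: P = Re(S) = 2.367 W.
Step 8 — Reactive power: Q = Im(S) = -4.036 VAR.
Step 9 — Apparent power: |S| = 4.679 VA.
Step 10 — Power factor: PF = P/|S| = 0.5059 (leading).

(a) P = 2.367 W  (b) Q = -4.036 VAR  (c) S = 4.679 VA  (d) PF = 0.5059 (leading)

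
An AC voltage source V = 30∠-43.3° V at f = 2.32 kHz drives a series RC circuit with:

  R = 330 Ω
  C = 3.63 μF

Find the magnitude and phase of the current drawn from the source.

Step 1 — Angular frequency: ω = 2π·f = 2π·2320 = 1.458e+04 rad/s.
Step 2 — Component impedances:
  R: Z = R = 330 Ω
  C: Z = 1/(jωC) = -j/(ω·C) = 0 - j18.9 Ω
Step 3 — Series combination: Z_total = R + C = 330 - j18.9 Ω = 330.5∠-3.3° Ω.
Step 4 — Source phasor: V = 30∠-43.3° V = 21.83 - j20.57 V.
Step 5 — Ohm's law: I = V / Z_total = (21.83 - j20.57) / (330 - j18.9) = 0.0695 - j0.05837 A.
Step 6 — Convert to polar: |I| = 0.09076 A, ∠I = -40.0°.

I = 0.09076∠-40.0° A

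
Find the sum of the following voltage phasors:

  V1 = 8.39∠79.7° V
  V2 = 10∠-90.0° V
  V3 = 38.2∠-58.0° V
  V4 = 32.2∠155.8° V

Step 1 — Convert each phasor to rectangular form:
  V1 = 8.39·(cos(79.7°) + j·sin(79.7°)) = 1.5 + j8.255 V
  V2 = 10·(cos(-90.0°) + j·sin(-90.0°)) = 0 - j10 V
  V3 = 38.2·(cos(-58.0°) + j·sin(-58.0°)) = 20.24 - j32.4 V
  V4 = 32.2·(cos(155.8°) + j·sin(155.8°)) = -29.37 + j13.2 V
Step 2 — Sum components: V_total = -7.627 - j20.94 V.
Step 3 — Convert to polar: |V_total| = 22.29 V, ∠V_total = -110.0°.

V_total = 22.29∠-110.0° V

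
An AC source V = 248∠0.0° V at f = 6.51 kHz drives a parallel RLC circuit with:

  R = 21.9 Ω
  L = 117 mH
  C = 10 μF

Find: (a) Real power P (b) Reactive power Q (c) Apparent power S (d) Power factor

Step 1 — Angular frequency: ω = 2π·f = 2π·6510 = 4.09e+04 rad/s.
Step 2 — Component impedances:
  R: Z = R = 21.9 Ω
  L: Z = jωL = j·4.09e+04·0.117 = 0 + j4786 Ω
  C: Z = 1/(jωC) = -j/(ω·C) = 0 - j2.445 Ω
Step 3 — Parallel combination: 1/Z_total = 1/R + 1/L + 1/C; Z_total = 0.2698 - j2.416 Ω = 2.431∠-83.6° Ω.
Step 4 — Source phasor: V = 248∠0.0° V = 248 V.
Step 5 — Current: I = V / Z = 11.32 + j101.4 A = 102∠83.6° A.
Step 6 — Complex power: S = V·I* = 2808 - j2.514e+04 VA.
Step 7 — Real power: P = Re(S) = 2808 W.
Step 8 — Reactive power: Q = Im(S) = -2.514e+04 VAR.
Step 9 — Apparent power: |S| = 2.53e+04 VA.
Step 10 — Power factor: PF = P/|S| = 0.111 (leading).

(a) P = 2808 W  (b) Q = -2.514e+04 VAR  (c) S = 2.53e+04 VA  (d) PF = 0.111 (leading)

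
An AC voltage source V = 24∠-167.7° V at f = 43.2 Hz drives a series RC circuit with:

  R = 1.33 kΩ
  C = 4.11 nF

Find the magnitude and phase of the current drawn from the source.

Step 1 — Angular frequency: ω = 2π·f = 2π·43.2 = 271.4 rad/s.
Step 2 — Component impedances:
  R: Z = R = 1330 Ω
  C: Z = 1/(jωC) = -j/(ω·C) = 0 - j8.964e+05 Ω
Step 3 — Series combination: Z_total = R + C = 1330 - j8.964e+05 Ω = 8.964e+05∠-89.9° Ω.
Step 4 — Source phasor: V = 24∠-167.7° V = -23.45 - j5.113 V.
Step 5 — Ohm's law: I = V / Z_total = (-23.45 - j5.113) / (1330 - j8.964e+05) = 5.665e-06 - j2.617e-05 A.
Step 6 — Convert to polar: |I| = 2.677e-05 A, ∠I = -77.8°.

I = 2.677e-05∠-77.8° A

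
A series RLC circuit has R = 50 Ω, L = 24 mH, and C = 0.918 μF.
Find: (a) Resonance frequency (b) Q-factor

Step 1 — Resonance condition Im(Z)=0 gives ω₀ = 1/√(LC).
Step 2 — ω₀ = 1/√(0.024·9.18e-07) = 6737 rad/s.
Step 3 — f₀ = ω₀/(2π) = 1072 Hz.
Step 4 — Series Q: Q = ω₀L/R = 6737·0.024/50 = 3.234.

(a) f₀ = 1072 Hz  (b) Q = 3.234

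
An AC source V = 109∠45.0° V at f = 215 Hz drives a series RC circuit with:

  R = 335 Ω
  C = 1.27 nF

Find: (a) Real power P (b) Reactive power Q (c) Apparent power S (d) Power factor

Step 1 — Angular frequency: ω = 2π·f = 2π·215 = 1351 rad/s.
Step 2 — Component impedances:
  R: Z = R = 335 Ω
  C: Z = 1/(jωC) = -j/(ω·C) = 0 - j5.829e+05 Ω
Step 3 — Series combination: Z_total = R + C = 335 - j5.829e+05 Ω = 5.829e+05∠-90.0° Ω.
Step 4 — Source phasor: V = 109∠45.0° V = 77.07 + j77.07 V.
Step 5 — Current: I = V / Z = -0.0001322 + j0.0001323 A = 0.000187∠135.0° A.
Step 6 — Complex power: S = V·I* = 1.171e-05 - j0.02038 VA.
Step 7 — Real power: P = Re(S) = 1.171e-05 W.
Step 8 — Reactive power: Q = Im(S) = -0.02038 VAR.
Step 9 — Apparent power: |S| = 0.02038 VA.
Step 10 — Power factor: PF = P/|S| = 0.0005747 (leading).

(a) P = 1.171e-05 W  (b) Q = -0.02038 VAR  (c) S = 0.02038 VA  (d) PF = 0.0005747 (leading)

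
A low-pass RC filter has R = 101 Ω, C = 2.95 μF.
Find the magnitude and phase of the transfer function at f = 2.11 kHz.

Step 1 — Angular frequency: ω = 2π·2110 = 1.326e+04 rad/s.
Step 2 — Transfer function: H(jω) = 1/(1 + jωRC).
Step 3 — Denominator: 1 + jωRC = 1 + j·1.326e+04·101·2.95e-06 = 1 + j3.95.
Step 4 — H = 0.06023 - j0.2379.
Step 5 — Magnitude: |H| = 0.2454 (-12.2 dB); phase: φ = -75.8°.

|H| = 0.2454 (-12.2 dB), φ = -75.8°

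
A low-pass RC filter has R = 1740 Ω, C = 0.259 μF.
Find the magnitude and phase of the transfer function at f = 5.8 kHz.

Step 1 — Angular frequency: ω = 2π·5800 = 3.644e+04 rad/s.
Step 2 — Transfer function: H(jω) = 1/(1 + jωRC).
Step 3 — Denominator: 1 + jωRC = 1 + j·3.644e+04·1740·2.59e-07 = 1 + j16.42.
Step 4 — H = 0.003694 - j0.06066.
Step 5 — Magnitude: |H| = 0.06078 (-24.3 dB); phase: φ = -86.5°.

|H| = 0.06078 (-24.3 dB), φ = -86.5°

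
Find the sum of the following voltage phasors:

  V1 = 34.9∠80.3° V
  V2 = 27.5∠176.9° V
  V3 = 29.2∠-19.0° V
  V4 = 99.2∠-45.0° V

Step 1 — Convert each phasor to rectangular form:
  V1 = 34.9·(cos(80.3°) + j·sin(80.3°)) = 5.88 + j34.4 V
  V2 = 27.5·(cos(176.9°) + j·sin(176.9°)) = -27.46 + j1.487 V
  V3 = 29.2·(cos(-19.0°) + j·sin(-19.0°)) = 27.61 - j9.507 V
  V4 = 99.2·(cos(-45.0°) + j·sin(-45.0°)) = 70.14 - j70.14 V
Step 2 — Sum components: V_total = 76.17 - j43.76 V.
Step 3 — Convert to polar: |V_total| = 87.85 V, ∠V_total = -29.9°.

V_total = 87.85∠-29.9° V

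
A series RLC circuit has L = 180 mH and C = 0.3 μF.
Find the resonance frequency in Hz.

Step 1 — Resonance condition Im(Z)=0 gives ω₀ = 1/√(LC).
Step 2 — ω₀ = 1/√(0.18·3e-07) = 4303 rad/s.
Step 3 — f₀ = ω₀/(2π) = 684.9 Hz.

f₀ = 684.9 Hz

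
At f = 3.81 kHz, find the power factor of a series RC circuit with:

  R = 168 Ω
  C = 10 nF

Step 1 — Angular frequency: ω = 2π·f = 2π·3810 = 2.394e+04 rad/s.
Step 2 — Component impedances:
  R: Z = R = 168 Ω
  C: Z = 1/(jωC) = -j/(ω·C) = 0 - j4177 Ω
Step 3 — Series combination: Z_total = R + C = 168 - j4177 Ω = 4181∠-87.7° Ω.
Step 4 — Power factor: PF = cos(φ) = Re(Z)/|Z| = 168/4181 = 0.04018.
Step 5 — Type: Im(Z) = -4177 ⇒ leading (phase φ = -87.7°).

PF = 0.04018 (leading, φ = -87.7°)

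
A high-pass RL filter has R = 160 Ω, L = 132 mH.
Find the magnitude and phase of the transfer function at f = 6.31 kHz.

Step 1 — Angular frequency: ω = 2π·6310 = 3.965e+04 rad/s.
Step 2 — Transfer function: H(jω) = jωL/(R + jωL).
Step 3 — Numerator jωL = j·5233; denominator R + jωL = 160 + j5233.
Step 4 — H = 0.9991 + j0.03054.
Step 5 — Magnitude: |H| = 0.9995 (-0.0 dB); phase: φ = 1.8°.

|H| = 0.9995 (-0.0 dB), φ = 1.8°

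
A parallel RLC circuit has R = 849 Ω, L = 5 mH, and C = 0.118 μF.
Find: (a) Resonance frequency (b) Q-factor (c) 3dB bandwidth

Step 1 — Resonance: ω₀ = 1/√(LC) = 1/√(0.005·1.18e-07) = 4.117e+04 rad/s.
Step 2 — f₀ = ω₀/(2π) = 6552 Hz.
Step 3 — Parallel Q: Q = R/(ω₀L) = 849/(4.117e+04·0.005) = 4.124.
Step 4 — Bandwidth: Δω = ω₀/Q = 9982 rad/s; BW = Δω/(2π) = 1589 Hz.

(a) f₀ = 6552 Hz  (b) Q = 4.124  (c) BW = 1589 Hz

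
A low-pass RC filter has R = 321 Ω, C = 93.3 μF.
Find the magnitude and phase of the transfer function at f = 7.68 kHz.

Step 1 — Angular frequency: ω = 2π·7680 = 4.825e+04 rad/s.
Step 2 — Transfer function: H(jω) = 1/(1 + jωRC).
Step 3 — Denominator: 1 + jωRC = 1 + j·4.825e+04·321·9.33e-05 = 1 + j1445.
Step 4 — H = 4.788e-07 - j0.0006919.
Step 5 — Magnitude: |H| = 0.0006919 (-63.2 dB); phase: φ = -90.0°.

|H| = 0.0006919 (-63.2 dB), φ = -90.0°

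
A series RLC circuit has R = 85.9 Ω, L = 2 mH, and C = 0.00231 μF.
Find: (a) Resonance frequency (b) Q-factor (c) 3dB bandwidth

Step 1 — Resonance: ω₀ = 1/√(LC) = 1/√(0.002·2.31e-09) = 4.652e+05 rad/s.
Step 2 — f₀ = ω₀/(2π) = 7.405e+04 Hz.
Step 3 — Series Q: Q = ω₀L/R = 4.652e+05·0.002/85.9 = 10.83.
Step 4 — Bandwidth: Δω = ω₀/Q = 4.295e+04 rad/s; BW = Δω/(2π) = 6836 Hz.

(a) f₀ = 7.405e+04 Hz  (b) Q = 10.83  (c) BW = 6836 Hz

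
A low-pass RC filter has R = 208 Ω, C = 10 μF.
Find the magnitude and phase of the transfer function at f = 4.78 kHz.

Step 1 — Angular frequency: ω = 2π·4780 = 3.003e+04 rad/s.
Step 2 — Transfer function: H(jω) = 1/(1 + jωRC).
Step 3 — Denominator: 1 + jωRC = 1 + j·3.003e+04·208·1e-05 = 1 + j62.47.
Step 4 — H = 0.0002562 - j0.016.
Step 5 — Magnitude: |H| = 0.01601 (-35.9 dB); phase: φ = -89.1°.

|H| = 0.01601 (-35.9 dB), φ = -89.1°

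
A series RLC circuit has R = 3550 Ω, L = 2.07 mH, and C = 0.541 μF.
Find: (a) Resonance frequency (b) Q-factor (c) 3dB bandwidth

Step 1 — Resonance: ω₀ = 1/√(LC) = 1/√(0.00207·5.41e-07) = 2.988e+04 rad/s.
Step 2 — f₀ = ω₀/(2π) = 4756 Hz.
Step 3 — Series Q: Q = ω₀L/R = 2.988e+04·0.00207/3550 = 0.01742.
Step 4 — Bandwidth: Δω = ω₀/Q = 1.715e+06 rad/s; BW = Δω/(2π) = 2.729e+05 Hz.

(a) f₀ = 4756 Hz  (b) Q = 0.01742  (c) BW = 2.729e+05 Hz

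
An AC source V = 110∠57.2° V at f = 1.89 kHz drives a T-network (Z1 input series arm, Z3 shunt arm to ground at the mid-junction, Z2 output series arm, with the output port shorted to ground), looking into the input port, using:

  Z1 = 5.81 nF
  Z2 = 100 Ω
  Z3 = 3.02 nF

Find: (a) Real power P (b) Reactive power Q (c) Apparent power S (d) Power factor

Step 1 — Angular frequency: ω = 2π·f = 2π·1890 = 1.188e+04 rad/s.
Step 2 — Component impedances:
  Z1: Z = 1/(jωC) = -j/(ω·C) = 0 - j1.449e+04 Ω
  Z2: Z = R = 100 Ω
  Z3: Z = 1/(jωC) = -j/(ω·C) = 0 - j2.788e+04 Ω
Step 3 — With the output port shorted to ground, the output series arm Z2 runs from the junction to ground; the shunt arm Z3 also runs from the junction to ground. They appear in parallel: Z3 || Z2 = 100 - j0.3586 Ω.
Step 4 — Series with input arm Z1: Z_in = Z1 + (Z3 || Z2) = 100 - j1.449e+04 Ω = 1.449e+04∠-89.6° Ω.
Step 5 — Source phasor: V = 110∠57.2° V = 59.59 + j92.46 V.
Step 6 — Current: I = V / Z = -0.006351 + j0.004155 A = 0.007589∠146.8° A.
Step 7 — Complex power: S = V·I* = 0.005759 - j0.8348 VA.
Step 8 — Real power: P = Re(S) = 0.005759 W.
Step 9 — Reactive power: Q = Im(S) = -0.8348 VAR.
Step 10 — Apparent power: |S| = 0.8348 VA.
Step 11 — Power factor: PF = P/|S| = 0.006899 (leading).

(a) P = 0.005759 W  (b) Q = -0.8348 VAR  (c) S = 0.8348 VA  (d) PF = 0.006899 (leading)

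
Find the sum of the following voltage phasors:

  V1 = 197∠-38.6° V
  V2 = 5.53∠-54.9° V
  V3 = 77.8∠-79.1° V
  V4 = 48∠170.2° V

Step 1 — Convert each phasor to rectangular form:
  V1 = 197·(cos(-38.6°) + j·sin(-38.6°)) = 154 - j122.9 V
  V2 = 5.53·(cos(-54.9°) + j·sin(-54.9°)) = 3.18 - j4.524 V
  V3 = 77.8·(cos(-79.1°) + j·sin(-79.1°)) = 14.71 - j76.4 V
  V4 = 48·(cos(170.2°) + j·sin(170.2°)) = -47.3 + j8.17 V
Step 2 — Sum components: V_total = 124.6 - j195.7 V.
Step 3 — Convert to polar: |V_total| = 231.9 V, ∠V_total = -57.5°.

V_total = 231.9∠-57.5° V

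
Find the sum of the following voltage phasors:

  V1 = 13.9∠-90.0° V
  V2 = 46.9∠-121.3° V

Step 1 — Convert each phasor to rectangular form:
  V1 = 13.9·(cos(-90.0°) + j·sin(-90.0°)) = 0 - j13.9 V
  V2 = 46.9·(cos(-121.3°) + j·sin(-121.3°)) = -24.37 - j40.07 V
Step 2 — Sum components: V_total = -24.37 - j53.97 V.
Step 3 — Convert to polar: |V_total| = 59.22 V, ∠V_total = -114.3°.

V_total = 59.22∠-114.3° V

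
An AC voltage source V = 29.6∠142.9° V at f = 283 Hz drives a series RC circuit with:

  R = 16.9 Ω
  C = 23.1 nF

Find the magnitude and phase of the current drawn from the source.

Step 1 — Angular frequency: ω = 2π·f = 2π·283 = 1778 rad/s.
Step 2 — Component impedances:
  R: Z = R = 16.9 Ω
  C: Z = 1/(jωC) = -j/(ω·C) = 0 - j2.435e+04 Ω
Step 3 — Series combination: Z_total = R + C = 16.9 - j2.435e+04 Ω = 2.435e+04∠-90.0° Ω.
Step 4 — Source phasor: V = 29.6∠142.9° V = -23.61 + j17.85 V.
Step 5 — Ohm's law: I = V / Z_total = (-23.61 + j17.85) / (16.9 - j2.435e+04) = -0.0007341 - j0.0009692 A.
Step 6 — Convert to polar: |I| = 0.001216 A, ∠I = -127.1°.

I = 0.001216∠-127.1° A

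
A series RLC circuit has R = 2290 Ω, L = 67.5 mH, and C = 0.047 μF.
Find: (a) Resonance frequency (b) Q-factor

Step 1 — Resonance condition Im(Z)=0 gives ω₀ = 1/√(LC).
Step 2 — ω₀ = 1/√(0.0675·4.7e-08) = 1.775e+04 rad/s.
Step 3 — f₀ = ω₀/(2π) = 2826 Hz.
Step 4 — Series Q: Q = ω₀L/R = 1.775e+04·0.0675/2290 = 0.5233.

(a) f₀ = 2826 Hz  (b) Q = 0.5233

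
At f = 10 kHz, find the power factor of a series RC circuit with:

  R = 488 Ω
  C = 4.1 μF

Step 1 — Angular frequency: ω = 2π·f = 2π·1e+04 = 6.283e+04 rad/s.
Step 2 — Component impedances:
  R: Z = R = 488 Ω
  C: Z = 1/(jωC) = -j/(ω·C) = 0 - j3.882 Ω
Step 3 — Series combination: Z_total = R + C = 488 - j3.882 Ω = 488∠-0.5° Ω.
Step 4 — Power factor: PF = cos(φ) = Re(Z)/|Z| = 488/488 = 1.
Step 5 — Type: Im(Z) = -3.882 ⇒ leading (phase φ = -0.5°).

PF = 1 (leading, φ = -0.5°)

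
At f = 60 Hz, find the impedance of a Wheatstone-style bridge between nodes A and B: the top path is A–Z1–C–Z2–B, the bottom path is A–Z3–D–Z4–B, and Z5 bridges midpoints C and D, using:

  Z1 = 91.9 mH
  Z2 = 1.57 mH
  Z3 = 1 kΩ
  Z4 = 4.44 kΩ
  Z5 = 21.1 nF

Step 1 — Angular frequency: ω = 2π·f = 2π·60 = 377 rad/s.
Step 2 — Component impedances:
  Z1: Z = jωL = j·377·0.0919 = 0 + j34.65 Ω
  Z2: Z = jωL = j·377·0.00157 = 0 + j0.5919 Ω
  Z3: Z = R = 1000 Ω
  Z4: Z = R = 4440 Ω
  Z5: Z = 1/(jωC) = -j/(ω·C) = 0 - j1.257e+05 Ω
Step 3 — Bridge requires nodal analysis (the Z5 bridge couples midpoints C and D, so the two paths cannot be reduced to a simple series/parallel combination). Setting node B to ground and injecting 1 A at node A, the 3-node admittance system at A, C, D solves to V_A = Z_AB = 0.2284 + j35.24 Ω = 35.24∠89.6° Ω.

Z = 0.2284 + j35.24 Ω = 35.24∠89.6° Ω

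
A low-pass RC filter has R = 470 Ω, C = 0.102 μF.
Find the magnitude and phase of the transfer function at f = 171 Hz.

Step 1 — Angular frequency: ω = 2π·171 = 1074 rad/s.
Step 2 — Transfer function: H(jω) = 1/(1 + jωRC).
Step 3 — Denominator: 1 + jωRC = 1 + j·1074·470·1.02e-07 = 1 + j0.05151.
Step 4 — H = 0.9974 - j0.05137.
Step 5 — Magnitude: |H| = 0.9987 (-0.0 dB); phase: φ = -2.9°.

|H| = 0.9987 (-0.0 dB), φ = -2.9°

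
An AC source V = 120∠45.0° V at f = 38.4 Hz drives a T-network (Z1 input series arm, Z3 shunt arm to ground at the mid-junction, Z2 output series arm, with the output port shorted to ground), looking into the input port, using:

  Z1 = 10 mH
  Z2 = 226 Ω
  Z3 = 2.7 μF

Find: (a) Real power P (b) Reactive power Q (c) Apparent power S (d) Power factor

Step 1 — Angular frequency: ω = 2π·f = 2π·38.4 = 241.3 rad/s.
Step 2 — Component impedances:
  Z1: Z = jωL = j·241.3·0.01 = 0 + j2.413 Ω
  Z2: Z = R = 226 Ω
  Z3: Z = 1/(jωC) = -j/(ω·C) = 0 - j1535 Ω
Step 3 — With the output port shorted to ground, the output series arm Z2 runs from the junction to ground; the shunt arm Z3 also runs from the junction to ground. They appear in parallel: Z3 || Z2 = 221.2 - j32.57 Ω.
Step 4 — Series with input arm Z1: Z_in = Z1 + (Z3 || Z2) = 221.2 - j30.15 Ω = 223.3∠-7.8° Ω.
Step 5 — Source phasor: V = 120∠45.0° V = 84.85 + j84.85 V.
Step 6 — Current: I = V / Z = 0.3253 + j0.4279 A = 0.5375∠52.8° A.
Step 7 — Complex power: S = V·I* = 63.91 - j8.712 VA.
Step 8 — Real power: P = Re(S) = 63.91 W.
Step 9 — Reactive power: Q = Im(S) = -8.712 VAR.
Step 10 — Apparent power: |S| = 64.5 VA.
Step 11 — Power factor: PF = P/|S| = 0.9908 (leading).

(a) P = 63.91 W  (b) Q = -8.712 VAR  (c) S = 64.5 VA  (d) PF = 0.9908 (leading)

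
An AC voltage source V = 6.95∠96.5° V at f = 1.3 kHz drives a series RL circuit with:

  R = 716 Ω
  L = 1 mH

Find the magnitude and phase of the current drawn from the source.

Step 1 — Angular frequency: ω = 2π·f = 2π·1300 = 8168 rad/s.
Step 2 — Component impedances:
  R: Z = R = 716 Ω
  L: Z = jωL = j·8168·0.001 = 0 + j8.168 Ω
Step 3 — Series combination: Z_total = R + L = 716 + j8.168 Ω = 716∠0.7° Ω.
Step 4 — Source phasor: V = 6.95∠96.5° V = -0.7868 + j6.905 V.
Step 5 — Ohm's law: I = V / Z_total = (-0.7868 + j6.905) / (716 + j8.168) = -0.0009887 + j0.009656 A.
Step 6 — Convert to polar: |I| = 0.009706 A, ∠I = 95.8°.

I = 0.009706∠95.8° A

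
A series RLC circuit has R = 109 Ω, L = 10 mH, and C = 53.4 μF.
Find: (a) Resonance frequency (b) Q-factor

Step 1 — Resonance condition Im(Z)=0 gives ω₀ = 1/√(LC).
Step 2 — ω₀ = 1/√(0.01·5.34e-05) = 1368 rad/s.
Step 3 — f₀ = ω₀/(2π) = 217.8 Hz.
Step 4 — Series Q: Q = ω₀L/R = 1368·0.01/109 = 0.1255.

(a) f₀ = 217.8 Hz  (b) Q = 0.1255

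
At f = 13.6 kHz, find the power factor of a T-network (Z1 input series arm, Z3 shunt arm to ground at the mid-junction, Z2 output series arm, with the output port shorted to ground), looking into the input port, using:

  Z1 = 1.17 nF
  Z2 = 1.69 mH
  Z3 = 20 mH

Step 1 — Angular frequency: ω = 2π·f = 2π·1.36e+04 = 8.545e+04 rad/s.
Step 2 — Component impedances:
  Z1: Z = 1/(jωC) = -j/(ω·C) = 0 - j1e+04 Ω
  Z2: Z = jωL = j·8.545e+04·0.00169 = 0 + j144.4 Ω
  Z3: Z = jωL = j·8.545e+04·0.02 = 0 + j1709 Ω
Step 3 — With the output port shorted to ground, the output series arm Z2 runs from the junction to ground; the shunt arm Z3 also runs from the junction to ground. They appear in parallel: Z3 || Z2 = 0 + j133.2 Ω.
Step 4 — Series with input arm Z1: Z_in = Z1 + (Z3 || Z2) = 0 - j9869 Ω = 9869∠-90.0° Ω.
Step 5 — Power factor: PF = cos(φ) = Re(Z)/|Z| = 0/9869 = 0.
Step 6 — Type: Im(Z) = -9869 ⇒ leading (phase φ = -90.0°).

PF = 0 (leading, φ = -90.0°)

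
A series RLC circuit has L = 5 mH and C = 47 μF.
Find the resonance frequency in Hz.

Step 1 — Resonance condition Im(Z)=0 gives ω₀ = 1/√(LC).
Step 2 — ω₀ = 1/√(0.005·4.7e-05) = 2063 rad/s.
Step 3 — f₀ = ω₀/(2π) = 328.3 Hz.

f₀ = 328.3 Hz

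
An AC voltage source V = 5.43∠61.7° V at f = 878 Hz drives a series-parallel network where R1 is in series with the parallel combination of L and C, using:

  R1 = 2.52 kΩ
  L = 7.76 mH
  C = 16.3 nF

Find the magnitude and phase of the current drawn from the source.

Step 1 — Angular frequency: ω = 2π·f = 2π·878 = 5517 rad/s.
Step 2 — Component impedances:
  R1: Z = R = 2520 Ω
  L: Z = jωL = j·5517·0.00776 = 0 + j42.81 Ω
  C: Z = 1/(jωC) = -j/(ω·C) = 0 - j1.112e+04 Ω
Step 3 — Parallel branch: L || C = 1/(1/L + 1/C) = 0 + j42.97 Ω.
Step 4 — Series with R1: Z_total = R1 + (L || C) = 2520 + j42.97 Ω = 2520∠1.0° Ω.
Step 5 — Source phasor: V = 5.43∠61.7° V = 2.574 + j4.781 V.
Step 6 — Ohm's law: I = V / Z_total = (2.574 + j4.781) / (2520 + j42.97) = 0.001054 + j0.001879 A.
Step 7 — Convert to polar: |I| = 0.002154 A, ∠I = 60.7°.

I = 0.002154∠60.7° A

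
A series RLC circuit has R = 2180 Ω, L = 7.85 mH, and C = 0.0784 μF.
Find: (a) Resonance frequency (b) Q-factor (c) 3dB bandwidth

Step 1 — Resonance: ω₀ = 1/√(LC) = 1/√(0.00785·7.84e-08) = 4.031e+04 rad/s.
Step 2 — f₀ = ω₀/(2π) = 6415 Hz.
Step 3 — Series Q: Q = ω₀L/R = 4.031e+04·0.00785/2180 = 0.1452.
Step 4 — Bandwidth: Δω = ω₀/Q = 2.777e+05 rad/s; BW = Δω/(2π) = 4.42e+04 Hz.

(a) f₀ = 6415 Hz  (b) Q = 0.1452  (c) BW = 4.42e+04 Hz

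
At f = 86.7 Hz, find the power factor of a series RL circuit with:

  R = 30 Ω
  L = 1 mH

Step 1 — Angular frequency: ω = 2π·f = 2π·86.7 = 544.8 rad/s.
Step 2 — Component impedances:
  R: Z = R = 30 Ω
  L: Z = jωL = j·544.8·0.001 = 0 + j0.5448 Ω
Step 3 — Series combination: Z_total = R + L = 30 + j0.5448 Ω = 30∠1.0° Ω.
Step 4 — Power factor: PF = cos(φ) = Re(Z)/|Z| = 30/30.005 = 0.9998.
Step 5 — Type: Im(Z) = 0.5448 ⇒ lagging (phase φ = 1.0°).

PF = 0.9998 (lagging, φ = 1.0°)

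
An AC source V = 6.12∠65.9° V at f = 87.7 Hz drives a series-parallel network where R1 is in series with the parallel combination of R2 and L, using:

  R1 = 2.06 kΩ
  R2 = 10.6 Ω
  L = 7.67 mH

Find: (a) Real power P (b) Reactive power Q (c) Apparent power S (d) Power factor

Step 1 — Angular frequency: ω = 2π·f = 2π·87.7 = 551 rad/s.
Step 2 — Component impedances:
  R1: Z = R = 2060 Ω
  R2: Z = R = 10.6 Ω
  L: Z = jωL = j·551·0.00767 = 0 + j4.226 Ω
Step 3 — Parallel branch: R2 || L = 1/(1/R2 + 1/L) = 1.454 + j3.647 Ω.
Step 4 — Series with R1: Z_total = R1 + (R2 || L) = 2061 + j3.647 Ω = 2061∠0.1° Ω.
Step 5 — Source phasor: V = 6.12∠65.9° V = 2.499 + j5.587 V.
Step 6 — Current: I = V / Z = 0.001217 + j0.002708 A = 0.002969∠65.8° A.
Step 7 — Complex power: S = V·I* = 0.01817 + j3.214e-05 VA.
Step 8 — Real power: P = Re(S) = 0.01817 W.
Step 9 — Reactive power: Q = Im(S) = 3.214e-05 VAR.
Step 10 — Apparent power: |S| = 0.01817 VA.
Step 11 — Power factor: PF = P/|S| = 1 (lagging).

(a) P = 0.01817 W  (b) Q = 3.214e-05 VAR  (c) S = 0.01817 VA  (d) PF = 1 (lagging)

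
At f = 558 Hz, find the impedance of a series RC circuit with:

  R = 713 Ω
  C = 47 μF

Step 1 — Angular frequency: ω = 2π·f = 2π·558 = 3506 rad/s.
Step 2 — Component impedances:
  R: Z = R = 713 Ω
  C: Z = 1/(jωC) = -j/(ω·C) = 0 - j6.069 Ω
Step 3 — Series combination: Z_total = R + C = 713 - j6.069 Ω = 713∠-0.5° Ω.

Z = 713 - j6.069 Ω = 713∠-0.5° Ω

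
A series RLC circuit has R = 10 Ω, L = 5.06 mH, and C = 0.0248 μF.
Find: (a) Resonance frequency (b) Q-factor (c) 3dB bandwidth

Step 1 — Resonance condition Im(Z)=0 gives ω₀ = 1/√(LC).
Step 2 — ω₀ = 1/√(0.00506·2.48e-08) = 8.927e+04 rad/s.
Step 3 — f₀ = ω₀/(2π) = 1.421e+04 Hz.
Step 4 — Series Q: Q = ω₀L/R = 8.927e+04·0.00506/10 = 45.17.
Step 5 — 3dB bandwidth: Δω = ω₀/Q = 1976 rad/s; BW = Δω/(2π) = 314.5 Hz.

(a) f₀ = 1.421e+04 Hz  (b) Q = 45.17  (c) BW = 314.5 Hz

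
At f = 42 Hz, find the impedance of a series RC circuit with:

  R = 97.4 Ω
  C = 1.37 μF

Step 1 — Angular frequency: ω = 2π·f = 2π·42 = 263.9 rad/s.
Step 2 — Component impedances:
  R: Z = R = 97.4 Ω
  C: Z = 1/(jωC) = -j/(ω·C) = 0 - j2766 Ω
Step 3 — Series combination: Z_total = R + C = 97.4 - j2766 Ω = 2768∠-88.0° Ω.

Z = 97.4 - j2766 Ω = 2768∠-88.0° Ω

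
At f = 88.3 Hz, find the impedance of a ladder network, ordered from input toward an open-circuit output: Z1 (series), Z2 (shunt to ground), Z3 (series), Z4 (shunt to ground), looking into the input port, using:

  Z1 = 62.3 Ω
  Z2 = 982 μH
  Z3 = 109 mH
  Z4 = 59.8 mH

Step 1 — Angular frequency: ω = 2π·f = 2π·88.3 = 554.8 rad/s.
Step 2 — Component impedances:
  Z1: Z = R = 62.3 Ω
  Z2: Z = jωL = j·554.8·0.000982 = 0 + j0.5448 Ω
  Z3: Z = jωL = j·554.8·0.109 = 0 + j60.47 Ω
  Z4: Z = jωL = j·554.8·0.0598 = 0 + j33.18 Ω
Step 3 — Ladder network (open output): work backward from the far end, alternating series and parallel combinations. Z_in = 62.3 + j0.5417 Ω = 62.3∠0.5° Ω.

Z = 62.3 + j0.5417 Ω = 62.3∠0.5° Ω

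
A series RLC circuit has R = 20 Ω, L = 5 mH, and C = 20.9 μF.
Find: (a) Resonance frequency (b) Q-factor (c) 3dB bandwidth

Step 1 — Resonance: ω₀ = 1/√(LC) = 1/√(0.005·2.09e-05) = 3093 rad/s.
Step 2 — f₀ = ω₀/(2π) = 492.3 Hz.
Step 3 — Series Q: Q = ω₀L/R = 3093·0.005/20 = 0.7734.
Step 4 — Bandwidth: Δω = ω₀/Q = 4000 rad/s; BW = Δω/(2π) = 636.6 Hz.

(a) f₀ = 492.3 Hz  (b) Q = 0.7734  (c) BW = 636.6 Hz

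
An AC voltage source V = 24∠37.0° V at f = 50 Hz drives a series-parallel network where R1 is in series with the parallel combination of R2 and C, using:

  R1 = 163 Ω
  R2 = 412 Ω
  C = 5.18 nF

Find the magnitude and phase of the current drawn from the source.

Step 1 — Angular frequency: ω = 2π·f = 2π·50 = 314.2 rad/s.
Step 2 — Component impedances:
  R1: Z = R = 163 Ω
  R2: Z = R = 412 Ω
  C: Z = 1/(jωC) = -j/(ω·C) = 0 - j6.145e+05 Ω
Step 3 — Parallel branch: R2 || C = 1/(1/R2 + 1/C) = 412 - j0.2762 Ω.
Step 4 — Series with R1: Z_total = R1 + (R2 || C) = 575 - j0.2762 Ω = 575∠-0.0° Ω.
Step 5 — Source phasor: V = 24∠37.0° V = 19.17 + j14.44 V.
Step 6 — Ohm's law: I = V / Z_total = (19.17 + j14.44) / (575 - j0.2762) = 0.03332 + j0.02514 A.
Step 7 — Convert to polar: |I| = 0.04174 A, ∠I = 37.0°.

I = 0.04174∠37.0° A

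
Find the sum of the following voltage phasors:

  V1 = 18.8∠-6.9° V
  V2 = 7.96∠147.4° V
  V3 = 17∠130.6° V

Step 1 — Convert each phasor to rectangular form:
  V1 = 18.8·(cos(-6.9°) + j·sin(-6.9°)) = 18.66 - j2.259 V
  V2 = 7.96·(cos(147.4°) + j·sin(147.4°)) = -6.706 + j4.289 V
  V3 = 17·(cos(130.6°) + j·sin(130.6°)) = -11.06 + j12.91 V
Step 2 — Sum components: V_total = 0.8948 + j14.94 V.
Step 3 — Convert to polar: |V_total| = 14.96 V, ∠V_total = 86.6°.

V_total = 14.96∠86.6° V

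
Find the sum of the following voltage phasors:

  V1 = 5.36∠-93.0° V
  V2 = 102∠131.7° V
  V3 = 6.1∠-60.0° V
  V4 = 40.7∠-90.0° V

Step 1 — Convert each phasor to rectangular form:
  V1 = 5.36·(cos(-93.0°) + j·sin(-93.0°)) = -0.2805 - j5.353 V
  V2 = 102·(cos(131.7°) + j·sin(131.7°)) = -67.85 + j76.16 V
  V3 = 6.1·(cos(-60.0°) + j·sin(-60.0°)) = 3.05 - j5.283 V
  V4 = 40.7·(cos(-90.0°) + j·sin(-90.0°)) = 0 - j40.7 V
Step 2 — Sum components: V_total = -65.08 + j24.82 V.
Step 3 — Convert to polar: |V_total| = 69.66 V, ∠V_total = 159.1°.

V_total = 69.66∠159.1° V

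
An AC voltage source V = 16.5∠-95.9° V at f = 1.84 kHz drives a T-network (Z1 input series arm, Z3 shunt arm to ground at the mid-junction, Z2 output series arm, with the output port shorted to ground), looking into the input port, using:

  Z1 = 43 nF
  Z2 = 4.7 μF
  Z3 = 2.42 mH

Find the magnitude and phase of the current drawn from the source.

Step 1 — Angular frequency: ω = 2π·f = 2π·1840 = 1.156e+04 rad/s.
Step 2 — Component impedances:
  Z1: Z = 1/(jωC) = -j/(ω·C) = 0 - j2012 Ω
  Z2: Z = 1/(jωC) = -j/(ω·C) = 0 - j18.4 Ω
  Z3: Z = jωL = j·1.156e+04·0.00242 = 0 + j27.98 Ω
Step 3 — With the output port shorted to ground, the output series arm Z2 runs from the junction to ground; the shunt arm Z3 also runs from the junction to ground. They appear in parallel: Z3 || Z2 = 0 - j53.78 Ω.
Step 4 — Series with input arm Z1: Z_in = Z1 + (Z3 || Z2) = 0 - j2065 Ω = 2065∠-90.0° Ω.
Step 5 — Source phasor: V = 16.5∠-95.9° V = -1.696 - j16.41 V.
Step 6 — Ohm's law: I = V / Z_total = (-1.696 - j16.41) / (0 - j2065) = 0.007947 - j0.0008212 A.
Step 7 — Convert to polar: |I| = 0.007989 A, ∠I = -5.9°.

I = 0.007989∠-5.9° A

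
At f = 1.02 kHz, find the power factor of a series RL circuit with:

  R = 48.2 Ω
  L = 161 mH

Step 1 — Angular frequency: ω = 2π·f = 2π·1020 = 6409 rad/s.
Step 2 — Component impedances:
  R: Z = R = 48.2 Ω
  L: Z = jωL = j·6409·0.161 = 0 + j1032 Ω
Step 3 — Series combination: Z_total = R + L = 48.2 + j1032 Ω = 1033∠87.3° Ω.
Step 4 — Power factor: PF = cos(φ) = Re(Z)/|Z| = 48.2/1033 = 0.04666.
Step 5 — Type: Im(Z) = 1032 ⇒ lagging (phase φ = 87.3°).

PF = 0.04666 (lagging, φ = 87.3°)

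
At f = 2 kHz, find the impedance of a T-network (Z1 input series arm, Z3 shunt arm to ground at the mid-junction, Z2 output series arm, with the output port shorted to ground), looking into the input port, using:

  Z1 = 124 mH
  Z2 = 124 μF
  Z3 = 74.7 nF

Step 1 — Angular frequency: ω = 2π·f = 2π·2000 = 1.257e+04 rad/s.
Step 2 — Component impedances:
  Z1: Z = jωL = j·1.257e+04·0.124 = 0 + j1558 Ω
  Z2: Z = 1/(jωC) = -j/(ω·C) = 0 - j0.6418 Ω
  Z3: Z = 1/(jωC) = -j/(ω·C) = 0 - j1065 Ω
Step 3 — With the output port shorted to ground, the output series arm Z2 runs from the junction to ground; the shunt arm Z3 also runs from the junction to ground. They appear in parallel: Z3 || Z2 = 0 - j0.6414 Ω.
Step 4 — Series with input arm Z1: Z_in = Z1 + (Z3 || Z2) = 0 + j1558 Ω = 1558∠90.0° Ω.

Z = 0 + j1558 Ω = 1558∠90.0° Ω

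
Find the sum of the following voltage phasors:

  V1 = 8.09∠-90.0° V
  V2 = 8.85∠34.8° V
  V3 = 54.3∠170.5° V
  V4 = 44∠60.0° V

Step 1 — Convert each phasor to rectangular form:
  V1 = 8.09·(cos(-90.0°) + j·sin(-90.0°)) = 0 - j8.09 V
  V2 = 8.85·(cos(34.8°) + j·sin(34.8°)) = 7.267 + j5.051 V
  V3 = 54.3·(cos(170.5°) + j·sin(170.5°)) = -53.56 + j8.962 V
  V4 = 44·(cos(60.0°) + j·sin(60.0°)) = 22 + j38.11 V
Step 2 — Sum components: V_total = -24.29 + j44.03 V.
Step 3 — Convert to polar: |V_total| = 50.28 V, ∠V_total = 118.9°.

V_total = 50.28∠118.9° V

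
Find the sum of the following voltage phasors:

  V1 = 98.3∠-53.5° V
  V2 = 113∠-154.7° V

Step 1 — Convert each phasor to rectangular form:
  V1 = 98.3·(cos(-53.5°) + j·sin(-53.5°)) = 58.47 - j79.02 V
  V2 = 113·(cos(-154.7°) + j·sin(-154.7°)) = -102.2 - j48.29 V
Step 2 — Sum components: V_total = -43.69 - j127.3 V.
Step 3 — Convert to polar: |V_total| = 134.6 V, ∠V_total = -108.9°.

V_total = 134.6∠-108.9° V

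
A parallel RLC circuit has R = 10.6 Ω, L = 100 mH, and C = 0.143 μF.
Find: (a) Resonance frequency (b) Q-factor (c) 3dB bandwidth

Step 1 — Resonance: ω₀ = 1/√(LC) = 1/√(0.1·1.43e-07) = 8362 rad/s.
Step 2 — f₀ = ω₀/(2π) = 1331 Hz.
Step 3 — Parallel Q: Q = R/(ω₀L) = 10.6/(8362·0.1) = 0.01268.
Step 4 — Bandwidth: Δω = ω₀/Q = 6.597e+05 rad/s; BW = Δω/(2π) = 1.05e+05 Hz.

(a) f₀ = 1331 Hz  (b) Q = 0.01268  (c) BW = 1.05e+05 Hz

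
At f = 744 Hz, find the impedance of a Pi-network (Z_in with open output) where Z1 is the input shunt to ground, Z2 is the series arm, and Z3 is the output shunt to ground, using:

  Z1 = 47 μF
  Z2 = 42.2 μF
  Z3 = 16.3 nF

Step 1 — Angular frequency: ω = 2π·f = 2π·744 = 4675 rad/s.
Step 2 — Component impedances:
  Z1: Z = 1/(jωC) = -j/(ω·C) = 0 - j4.551 Ω
  Z2: Z = 1/(jωC) = -j/(ω·C) = 0 - j5.069 Ω
  Z3: Z = 1/(jωC) = -j/(ω·C) = 0 - j1.312e+04 Ω
Step 3 — With open output, the series arm Z2 and the output shunt Z3 appear in series to ground: Z2 + Z3 = 0 - j1.313e+04 Ω.
Step 4 — Parallel with input shunt Z1: Z_in = Z1 || (Z2 + Z3) = 0 - j4.55 Ω = 4.55∠-90.0° Ω.

Z = 0 - j4.55 Ω = 4.55∠-90.0° Ω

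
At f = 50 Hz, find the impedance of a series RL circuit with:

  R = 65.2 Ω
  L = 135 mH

Step 1 — Angular frequency: ω = 2π·f = 2π·50 = 314.2 rad/s.
Step 2 — Component impedances:
  R: Z = R = 65.2 Ω
  L: Z = jωL = j·314.2·0.135 = 0 + j42.41 Ω
Step 3 — Series combination: Z_total = R + L = 65.2 + j42.41 Ω = 77.78∠33.0° Ω.

Z = 65.2 + j42.41 Ω = 77.78∠33.0° Ω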